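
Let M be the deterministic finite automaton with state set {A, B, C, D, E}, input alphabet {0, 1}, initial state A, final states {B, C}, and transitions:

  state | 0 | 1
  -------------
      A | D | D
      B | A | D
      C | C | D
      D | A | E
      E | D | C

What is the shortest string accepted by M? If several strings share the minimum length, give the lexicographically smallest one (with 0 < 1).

A breadth-first search from A reaches an accepting state first via the path A → D → E → C on input 011.
No string of length < 3 is accepted (BFS exhausts all shorter strings without reaching an accepting state), and 011 is the lexicographically least accepting string of length 3.

011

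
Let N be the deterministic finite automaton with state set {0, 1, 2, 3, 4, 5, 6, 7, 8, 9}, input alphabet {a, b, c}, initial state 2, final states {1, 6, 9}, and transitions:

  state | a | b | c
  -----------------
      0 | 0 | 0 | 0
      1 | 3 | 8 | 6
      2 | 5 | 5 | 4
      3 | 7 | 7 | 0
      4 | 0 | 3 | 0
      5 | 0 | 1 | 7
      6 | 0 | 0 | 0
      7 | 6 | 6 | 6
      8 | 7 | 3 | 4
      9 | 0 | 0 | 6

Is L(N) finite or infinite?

The useful states (reachable from 2 and able to reach an accepting state) are {1, 2, 3, 4, 5, 6, 7, 8}.
Restricted to these states the transition graph has no cycle, so every accepting path has bounded length and L is finite.

finite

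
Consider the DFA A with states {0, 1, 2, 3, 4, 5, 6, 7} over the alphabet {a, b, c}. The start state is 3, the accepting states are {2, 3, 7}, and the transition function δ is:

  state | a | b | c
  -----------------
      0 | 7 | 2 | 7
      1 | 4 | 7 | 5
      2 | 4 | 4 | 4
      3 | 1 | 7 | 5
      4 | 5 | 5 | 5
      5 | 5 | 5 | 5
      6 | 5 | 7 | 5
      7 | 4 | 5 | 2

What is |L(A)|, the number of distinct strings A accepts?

The useful subgraph on states {1, 2, 3, 7} is acyclic, so L(A) is finite; the longest accepting path visits 4 useful states, giving maximum string length 3.
Counting accepting paths from 3 by length: 1 of length 0, 1 of length 1, 2 of length 2, 1 of length 3. Total 5.

5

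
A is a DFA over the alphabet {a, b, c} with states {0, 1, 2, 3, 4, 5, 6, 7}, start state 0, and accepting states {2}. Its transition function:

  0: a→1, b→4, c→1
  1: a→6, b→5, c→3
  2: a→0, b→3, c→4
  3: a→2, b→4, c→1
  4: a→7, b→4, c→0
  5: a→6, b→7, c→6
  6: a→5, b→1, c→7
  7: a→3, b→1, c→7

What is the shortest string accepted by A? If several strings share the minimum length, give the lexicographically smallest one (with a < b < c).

aca

A breadth-first search from 0 reaches an accepting state first via the path 0 → 1 → 3 → 2 on input aca.
No string of length < 3 is accepted (BFS exhausts all shorter strings without reaching an accepting state), and aca is the lexicographically least accepting string of length 3.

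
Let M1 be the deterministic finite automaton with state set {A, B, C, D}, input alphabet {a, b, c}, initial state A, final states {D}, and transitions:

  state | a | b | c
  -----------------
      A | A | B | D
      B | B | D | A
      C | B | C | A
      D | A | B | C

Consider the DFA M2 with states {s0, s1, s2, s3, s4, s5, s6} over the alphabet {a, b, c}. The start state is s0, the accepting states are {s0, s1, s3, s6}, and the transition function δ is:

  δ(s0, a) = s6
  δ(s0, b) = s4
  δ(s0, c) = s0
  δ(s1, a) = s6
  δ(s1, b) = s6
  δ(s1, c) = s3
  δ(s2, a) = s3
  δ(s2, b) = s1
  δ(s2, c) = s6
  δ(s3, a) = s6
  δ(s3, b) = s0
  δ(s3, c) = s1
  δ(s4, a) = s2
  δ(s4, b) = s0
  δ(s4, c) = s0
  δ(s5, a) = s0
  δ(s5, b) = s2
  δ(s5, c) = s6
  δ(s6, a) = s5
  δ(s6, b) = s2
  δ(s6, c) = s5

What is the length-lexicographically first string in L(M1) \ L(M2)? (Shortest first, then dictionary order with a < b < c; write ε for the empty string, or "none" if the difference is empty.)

The string ac is accepted by M1 but not by M2.
No shorter string lies in the difference, and ac is the lexicographically first length-2 string in L(M1) \ L(M2).

ac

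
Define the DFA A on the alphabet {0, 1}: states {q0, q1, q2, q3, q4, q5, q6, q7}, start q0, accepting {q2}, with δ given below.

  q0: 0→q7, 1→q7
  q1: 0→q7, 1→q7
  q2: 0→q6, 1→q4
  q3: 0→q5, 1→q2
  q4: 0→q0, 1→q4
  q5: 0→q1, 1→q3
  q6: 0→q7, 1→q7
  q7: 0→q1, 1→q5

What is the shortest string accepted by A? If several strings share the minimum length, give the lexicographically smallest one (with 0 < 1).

0111

A breadth-first search from q0 reaches an accepting state first via the path q0 → q7 → q5 → q3 → q2 on input 0111.
No string of length < 4 is accepted (BFS exhausts all shorter strings without reaching an accepting state), and 0111 is the lexicographically least accepting string of length 4.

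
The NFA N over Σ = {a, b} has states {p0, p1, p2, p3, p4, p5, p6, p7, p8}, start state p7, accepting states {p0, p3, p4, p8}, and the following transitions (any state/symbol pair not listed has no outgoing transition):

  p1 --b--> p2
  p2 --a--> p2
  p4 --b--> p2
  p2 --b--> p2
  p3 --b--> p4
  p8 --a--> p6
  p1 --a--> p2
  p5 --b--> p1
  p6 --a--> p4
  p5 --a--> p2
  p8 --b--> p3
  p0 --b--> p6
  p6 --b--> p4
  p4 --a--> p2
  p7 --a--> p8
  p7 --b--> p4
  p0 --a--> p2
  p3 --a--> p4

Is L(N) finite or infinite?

finite

The useful states (reachable from p7 and able to reach an accepting state) are {p3, p4, p6, p7, p8}.
Restricted to these states the transition graph has no cycle, so every accepting path has bounded length and L is finite.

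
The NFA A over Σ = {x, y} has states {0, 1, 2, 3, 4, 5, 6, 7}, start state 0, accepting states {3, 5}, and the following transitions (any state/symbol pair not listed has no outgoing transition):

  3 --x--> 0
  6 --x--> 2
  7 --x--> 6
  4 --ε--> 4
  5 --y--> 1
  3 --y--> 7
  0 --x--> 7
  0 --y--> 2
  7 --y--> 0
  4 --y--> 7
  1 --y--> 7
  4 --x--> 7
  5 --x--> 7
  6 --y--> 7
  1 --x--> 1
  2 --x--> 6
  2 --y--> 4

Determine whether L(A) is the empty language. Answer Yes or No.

The states reachable from the start state are {0, 2, 4, 6, 7}.
None of the accepting states {3, 5} is reachable, so no string is accepted and L(A) = ∅.

Yes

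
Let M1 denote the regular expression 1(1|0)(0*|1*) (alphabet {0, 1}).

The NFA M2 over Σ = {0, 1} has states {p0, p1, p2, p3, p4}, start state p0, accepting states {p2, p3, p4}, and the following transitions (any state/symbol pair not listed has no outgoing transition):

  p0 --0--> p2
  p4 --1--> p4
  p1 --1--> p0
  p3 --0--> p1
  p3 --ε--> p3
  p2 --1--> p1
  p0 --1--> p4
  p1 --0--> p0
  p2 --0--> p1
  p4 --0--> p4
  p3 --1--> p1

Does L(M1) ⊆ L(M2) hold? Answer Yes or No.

Converting the expression M1 to a DFA (subset construction, then merging equivalent states) gives the minimal DFA with states {r0, r1, r2, r3, r4, r5}, start state r0, accepting states {r3, r4, r5} and transitions r0: 0→r1, 1→r2; r1: 0→r1, 1→r1; r2: 0→r3, 1→r3; r3: 0→r4, 1→r5; r4: 0→r4, 1→r1; r5: 0→r1, 1→r5.
Exploring the product automaton M1 × M2 from the start pair (r0, p0), following both machines on each input symbol, reaches 9 state pairs: (r0, p0), (r1, p2), (r2, p4), (r1, p1), (r3, p4), (r1, p0), (r4, p4), (r5, p4), (r1, p4).
M1 accepts in {r3, r4, r5} and M2 accepts in {p2, p3, p4}. The reachable pairs whose M1-component is accepting are (r3, p4), (r4, p4), (r5, p4); in each of them the M2-component is accepting too, so the product for L(M1) \ L(M2) (M1-component accepting, M2-component rejecting) has no reachable accepting pair and the difference is empty.
Hence every string in L(M1) is also in L(M2).

Yes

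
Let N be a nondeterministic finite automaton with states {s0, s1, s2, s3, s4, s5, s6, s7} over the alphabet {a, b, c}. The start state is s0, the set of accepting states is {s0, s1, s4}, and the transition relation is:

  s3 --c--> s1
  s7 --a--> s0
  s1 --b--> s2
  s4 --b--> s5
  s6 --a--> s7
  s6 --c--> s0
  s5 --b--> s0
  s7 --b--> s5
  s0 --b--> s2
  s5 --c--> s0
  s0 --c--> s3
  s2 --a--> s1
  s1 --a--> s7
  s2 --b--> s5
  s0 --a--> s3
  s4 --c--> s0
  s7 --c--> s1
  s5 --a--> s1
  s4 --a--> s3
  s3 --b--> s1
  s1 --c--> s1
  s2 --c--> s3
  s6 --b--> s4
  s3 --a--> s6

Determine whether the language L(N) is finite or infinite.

infinite

State s1 is reachable from the start and can reach an accepting state, and it lies on the cycle s1 → s1.
Traversing that cycle any number of times yields accepted strings of unbounded length, so the language is infinite.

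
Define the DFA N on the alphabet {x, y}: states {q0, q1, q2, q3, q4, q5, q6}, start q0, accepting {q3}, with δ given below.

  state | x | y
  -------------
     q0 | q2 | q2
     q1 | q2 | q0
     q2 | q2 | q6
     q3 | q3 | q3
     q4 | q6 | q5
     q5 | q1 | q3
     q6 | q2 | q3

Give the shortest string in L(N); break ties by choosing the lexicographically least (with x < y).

A breadth-first search from q0 reaches an accepting state first via the path q0 → q2 → q6 → q3 on input xyy.
No string of length < 3 is accepted (BFS exhausts all shorter strings without reaching an accepting state), and xyy is the lexicographically least accepting string of length 3.

xyy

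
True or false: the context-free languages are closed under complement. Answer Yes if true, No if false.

CFLs are closed under union, so if they were also closed under complement they would be closed under intersection by De Morgan (L₁ ∩ L₂ is the complement of the union of the complements). But {aⁿbⁿcᵐ} ∩ {aᵐbⁿcⁿ} = {aⁿbⁿcⁿ} is not context-free although both operands are.

No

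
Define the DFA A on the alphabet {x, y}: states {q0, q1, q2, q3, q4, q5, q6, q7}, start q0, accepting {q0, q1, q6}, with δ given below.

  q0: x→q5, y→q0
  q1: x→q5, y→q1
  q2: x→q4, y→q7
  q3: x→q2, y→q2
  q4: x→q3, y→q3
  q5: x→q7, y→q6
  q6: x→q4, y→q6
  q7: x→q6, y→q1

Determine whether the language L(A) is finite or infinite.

State q0 is reachable from the start and can reach an accepting state, and it lies on the cycle q0 → q0.
Traversing that cycle any number of times yields accepted strings of unbounded length, so the language is infinite.

infinite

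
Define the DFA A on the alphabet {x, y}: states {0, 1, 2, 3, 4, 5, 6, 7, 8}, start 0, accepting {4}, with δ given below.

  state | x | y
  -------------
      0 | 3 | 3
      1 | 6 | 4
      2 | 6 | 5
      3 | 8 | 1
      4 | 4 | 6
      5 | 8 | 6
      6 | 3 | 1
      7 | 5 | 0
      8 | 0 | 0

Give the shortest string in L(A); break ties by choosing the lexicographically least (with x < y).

xyy

A breadth-first search from 0 reaches an accepting state first via the path 0 → 3 → 1 → 4 on input xyy.
No string of length < 3 is accepted (BFS exhausts all shorter strings without reaching an accepting state), and xyy is the lexicographically least accepting string of length 3.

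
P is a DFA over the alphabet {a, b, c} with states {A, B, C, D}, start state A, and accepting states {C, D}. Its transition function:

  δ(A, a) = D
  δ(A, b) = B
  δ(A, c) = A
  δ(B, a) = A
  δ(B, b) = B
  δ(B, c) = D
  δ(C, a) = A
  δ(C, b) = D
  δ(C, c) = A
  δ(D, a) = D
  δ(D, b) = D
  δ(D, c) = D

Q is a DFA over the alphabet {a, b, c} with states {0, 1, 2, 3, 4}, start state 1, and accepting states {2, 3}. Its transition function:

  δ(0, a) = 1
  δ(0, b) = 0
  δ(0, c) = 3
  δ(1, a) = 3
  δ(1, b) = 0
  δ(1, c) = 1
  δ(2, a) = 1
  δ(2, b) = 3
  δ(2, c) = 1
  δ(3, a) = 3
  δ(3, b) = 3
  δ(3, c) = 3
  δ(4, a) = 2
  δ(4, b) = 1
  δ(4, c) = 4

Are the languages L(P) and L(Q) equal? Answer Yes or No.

Yes

Exploring the product automaton P × Q from the start pair (A, 1), following both machines on each input symbol, reaches 3 state pairs: (A, 1), (D, 3), (B, 0).
P accepts in {C, D} and Q accepts in {2, 3}. In every reachable pair the two components are either both accepting — (D, 3) — or both non-accepting, so no string is accepted by exactly one of the machines: L(P) \ L(Q) and L(Q) \ L(P) are both empty.
Hence every string is accepted by P iff it is accepted by Q, and the two languages coincide.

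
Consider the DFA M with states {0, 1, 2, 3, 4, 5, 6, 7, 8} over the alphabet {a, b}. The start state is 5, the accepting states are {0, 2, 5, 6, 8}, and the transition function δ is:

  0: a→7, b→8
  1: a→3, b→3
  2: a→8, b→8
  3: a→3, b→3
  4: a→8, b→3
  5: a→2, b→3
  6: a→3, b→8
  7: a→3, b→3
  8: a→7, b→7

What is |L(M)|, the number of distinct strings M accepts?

The useful subgraph on states {2, 5, 8} is acyclic, so L(M) is finite; the longest accepting path visits 3 useful states, giving maximum string length 2.
Counting accepting paths from 5 by length: 1 of length 0, 1 of length 1, 2 of length 2. Total 4.

4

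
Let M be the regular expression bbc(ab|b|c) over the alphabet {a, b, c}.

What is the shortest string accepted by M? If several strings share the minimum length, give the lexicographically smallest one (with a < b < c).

bbcb

By inspection of the expression, no string of length less than 4 matches, and bbcb is the lexicographically first match of length 4.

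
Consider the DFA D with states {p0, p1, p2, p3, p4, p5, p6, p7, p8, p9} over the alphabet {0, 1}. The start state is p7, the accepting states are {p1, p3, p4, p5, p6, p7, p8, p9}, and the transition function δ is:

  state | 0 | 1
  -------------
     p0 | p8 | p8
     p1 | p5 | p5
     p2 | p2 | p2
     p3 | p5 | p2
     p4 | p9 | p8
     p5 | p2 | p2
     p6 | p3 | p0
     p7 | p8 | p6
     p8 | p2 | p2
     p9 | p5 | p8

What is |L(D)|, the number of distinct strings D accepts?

The useful subgraph on states {p0, p3, p5, p6, p7, p8} is acyclic, so L(D) is finite; the longest accepting path visits 4 useful states, giving maximum string length 3.
Counting accepting paths from p7 by length: 1 of length 0, 2 of length 1, 1 of length 2, 3 of length 3. Total 7.

7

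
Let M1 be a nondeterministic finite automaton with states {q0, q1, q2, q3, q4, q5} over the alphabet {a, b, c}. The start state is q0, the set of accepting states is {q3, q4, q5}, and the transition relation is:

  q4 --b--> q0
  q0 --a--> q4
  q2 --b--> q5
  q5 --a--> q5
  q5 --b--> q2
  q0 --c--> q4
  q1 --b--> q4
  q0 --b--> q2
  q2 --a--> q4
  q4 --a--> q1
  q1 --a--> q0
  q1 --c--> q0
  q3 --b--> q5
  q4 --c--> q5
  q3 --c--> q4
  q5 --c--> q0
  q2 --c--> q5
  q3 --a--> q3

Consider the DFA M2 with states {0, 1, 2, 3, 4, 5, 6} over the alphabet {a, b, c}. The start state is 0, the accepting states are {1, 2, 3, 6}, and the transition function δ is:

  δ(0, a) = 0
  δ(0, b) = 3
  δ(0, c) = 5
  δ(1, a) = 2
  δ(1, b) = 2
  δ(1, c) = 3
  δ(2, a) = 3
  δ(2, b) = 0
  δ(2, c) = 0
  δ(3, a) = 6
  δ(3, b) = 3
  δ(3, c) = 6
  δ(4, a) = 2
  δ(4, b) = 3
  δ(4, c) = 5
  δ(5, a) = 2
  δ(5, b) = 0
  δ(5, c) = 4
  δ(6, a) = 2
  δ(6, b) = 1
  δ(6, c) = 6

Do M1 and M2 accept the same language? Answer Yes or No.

No

The string a is accepted by M1 but rejected by M2.
So L(M1) ≠ L(M2).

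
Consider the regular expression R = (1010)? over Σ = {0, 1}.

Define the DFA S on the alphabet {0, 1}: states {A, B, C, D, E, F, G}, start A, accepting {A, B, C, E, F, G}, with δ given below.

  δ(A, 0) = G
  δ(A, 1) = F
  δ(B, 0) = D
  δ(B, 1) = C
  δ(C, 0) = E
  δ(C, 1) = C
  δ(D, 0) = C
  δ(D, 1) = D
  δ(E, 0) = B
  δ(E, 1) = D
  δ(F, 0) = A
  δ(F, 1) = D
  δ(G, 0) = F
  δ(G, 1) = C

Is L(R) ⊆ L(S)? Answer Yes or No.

Yes

Converting the expression R to a DFA (subset construction, then merging equivalent states) gives the minimal DFA with states {r0, r1, r2, r3, r4, r5}, start state r0, accepting states {r0, r5} and transitions r0: 0→r1, 1→r2; r1: 0→r1, 1→r1; r2: 0→r3, 1→r1; r3: 0→r1, 1→r4; r4: 0→r5, 1→r1; r5: 0→r1, 1→r1.
Exploring the product automaton R × S from the start pair (r0, A), following both machines on each input symbol, reaches 12 state pairs: (r0, A), (r1, G), (r2, F), (r1, F), (r1, C), (r3, A), (r1, D), (r1, A), (r1, E), (r4, F), (r1, B), (r5, A).
R accepts in {r0, r5} and S accepts in {A, B, C, E, F, G}. The reachable pairs whose R-component is accepting are (r0, A), (r5, A); in each of them the S-component is accepting too, so the product for L(R) \ L(S) (R-component accepting, S-component rejecting) has no reachable accepting pair and the difference is empty.
Hence every string in L(R) is also in L(S).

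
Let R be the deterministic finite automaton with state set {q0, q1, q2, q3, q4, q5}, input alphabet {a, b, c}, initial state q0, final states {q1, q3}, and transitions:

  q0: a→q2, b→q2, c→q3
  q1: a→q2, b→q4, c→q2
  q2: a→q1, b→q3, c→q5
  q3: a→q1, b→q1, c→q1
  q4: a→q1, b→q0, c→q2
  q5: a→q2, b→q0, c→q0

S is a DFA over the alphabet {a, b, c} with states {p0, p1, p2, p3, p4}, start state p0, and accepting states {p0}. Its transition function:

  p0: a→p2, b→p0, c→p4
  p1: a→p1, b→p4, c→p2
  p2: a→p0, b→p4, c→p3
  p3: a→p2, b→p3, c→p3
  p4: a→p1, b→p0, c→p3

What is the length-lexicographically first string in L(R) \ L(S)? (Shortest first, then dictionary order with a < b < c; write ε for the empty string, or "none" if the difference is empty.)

c

The string c is accepted by R but not by S.
No shorter string lies in the difference, and c is the lexicographically first length-1 string in L(R) \ L(S).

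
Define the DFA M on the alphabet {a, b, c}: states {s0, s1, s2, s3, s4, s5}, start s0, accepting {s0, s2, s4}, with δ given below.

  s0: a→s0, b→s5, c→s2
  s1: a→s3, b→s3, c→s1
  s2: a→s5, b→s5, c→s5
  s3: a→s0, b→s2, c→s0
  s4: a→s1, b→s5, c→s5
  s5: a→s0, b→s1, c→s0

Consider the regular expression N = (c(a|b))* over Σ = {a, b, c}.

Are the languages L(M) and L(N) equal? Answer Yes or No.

The string a is accepted by M but rejected by N.
So L(M) ≠ L(N).

No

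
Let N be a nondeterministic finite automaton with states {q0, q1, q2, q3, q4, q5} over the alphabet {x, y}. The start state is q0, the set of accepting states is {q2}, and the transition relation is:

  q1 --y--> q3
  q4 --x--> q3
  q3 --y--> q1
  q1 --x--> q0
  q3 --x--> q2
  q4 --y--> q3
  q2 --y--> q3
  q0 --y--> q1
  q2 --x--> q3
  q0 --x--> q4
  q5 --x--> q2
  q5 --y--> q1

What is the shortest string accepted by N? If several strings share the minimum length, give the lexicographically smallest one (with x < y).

A breadth-first search from q0 reaches an accepting state first via the path q0 → q4 → q3 → q2 on input xxx.
No string of length < 3 is accepted (BFS exhausts all shorter strings without reaching an accepting state), and xxx is the lexicographically least accepting string of length 3.

xxx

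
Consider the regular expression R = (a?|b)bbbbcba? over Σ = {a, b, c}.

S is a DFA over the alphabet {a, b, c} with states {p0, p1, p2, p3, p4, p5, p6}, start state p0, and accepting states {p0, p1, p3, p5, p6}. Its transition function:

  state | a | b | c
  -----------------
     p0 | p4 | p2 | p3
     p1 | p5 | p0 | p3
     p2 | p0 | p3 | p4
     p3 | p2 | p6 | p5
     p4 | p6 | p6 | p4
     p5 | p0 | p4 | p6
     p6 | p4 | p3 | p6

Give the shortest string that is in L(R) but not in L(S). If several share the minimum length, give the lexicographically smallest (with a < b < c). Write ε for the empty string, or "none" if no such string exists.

The string bbbbcb is accepted by R but not by S.
No shorter string lies in the difference, and bbbbcb is the lexicographically first length-6 string in L(R) \ L(S).

bbbbcb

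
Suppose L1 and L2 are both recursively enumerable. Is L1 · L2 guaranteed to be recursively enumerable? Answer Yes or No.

Yes

Dovetail over all split points of the input and all step bounds t = 1, 2, …, simulating the recogniser for L₁ on the prefix and the recogniser for L₂ on the suffix for t steps; accept if for some split both accept.
So the recursively enumerable languages are closed under concatenation.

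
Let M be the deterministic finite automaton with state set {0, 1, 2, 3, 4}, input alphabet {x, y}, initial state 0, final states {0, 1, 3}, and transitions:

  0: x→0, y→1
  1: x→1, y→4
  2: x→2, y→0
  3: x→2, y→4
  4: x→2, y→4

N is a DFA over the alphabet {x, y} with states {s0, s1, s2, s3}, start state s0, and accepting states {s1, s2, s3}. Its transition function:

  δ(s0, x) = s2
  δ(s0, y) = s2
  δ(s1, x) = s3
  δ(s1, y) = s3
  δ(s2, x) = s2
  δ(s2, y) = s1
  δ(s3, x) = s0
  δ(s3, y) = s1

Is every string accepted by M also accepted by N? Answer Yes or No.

No

The empty string ε is in L(M) but not in L(N).
So L(M) ⊄ L(N).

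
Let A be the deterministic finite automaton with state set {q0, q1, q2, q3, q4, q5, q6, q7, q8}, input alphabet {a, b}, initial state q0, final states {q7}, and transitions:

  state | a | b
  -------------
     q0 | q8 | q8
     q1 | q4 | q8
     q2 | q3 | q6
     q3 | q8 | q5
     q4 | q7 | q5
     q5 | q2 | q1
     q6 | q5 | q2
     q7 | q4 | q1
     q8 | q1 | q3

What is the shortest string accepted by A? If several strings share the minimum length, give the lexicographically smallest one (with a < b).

aaaa

A breadth-first search from q0 reaches an accepting state first via the path q0 → q8 → q1 → q4 → q7 on input aaaa.
No string of length < 4 is accepted (BFS exhausts all shorter strings without reaching an accepting state), and aaaa is the lexicographically least accepting string of length 4.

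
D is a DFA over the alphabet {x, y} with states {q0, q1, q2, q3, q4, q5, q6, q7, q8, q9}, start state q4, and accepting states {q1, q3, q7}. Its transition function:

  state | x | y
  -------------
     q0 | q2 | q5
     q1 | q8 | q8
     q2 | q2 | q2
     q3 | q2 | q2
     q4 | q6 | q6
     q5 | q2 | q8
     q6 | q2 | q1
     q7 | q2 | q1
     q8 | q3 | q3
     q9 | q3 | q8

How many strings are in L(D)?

10

The useful subgraph on states {q1, q3, q4, q6, q8} is acyclic, so L(D) is finite; the longest accepting path visits 5 useful states, giving maximum string length 4.
Counting accepting paths from q4 by length: 2 of length 2, 8 of length 4. Total 10.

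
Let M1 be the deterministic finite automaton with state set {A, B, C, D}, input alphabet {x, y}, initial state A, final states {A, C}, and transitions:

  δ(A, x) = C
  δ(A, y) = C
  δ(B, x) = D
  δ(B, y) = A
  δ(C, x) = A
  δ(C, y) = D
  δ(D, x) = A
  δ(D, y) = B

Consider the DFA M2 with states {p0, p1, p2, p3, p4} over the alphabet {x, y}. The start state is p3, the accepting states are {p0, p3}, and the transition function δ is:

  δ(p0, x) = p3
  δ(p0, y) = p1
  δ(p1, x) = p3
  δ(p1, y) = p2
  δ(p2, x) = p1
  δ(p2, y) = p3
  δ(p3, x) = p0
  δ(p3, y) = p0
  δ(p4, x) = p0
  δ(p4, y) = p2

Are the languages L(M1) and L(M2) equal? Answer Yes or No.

Yes

Exploring the product automaton M1 × M2 from the start pair (A, p3), following both machines on each input symbol, reaches 4 state pairs: (A, p3), (C, p0), (D, p1), (B, p2).
M1 accepts in {A, C} and M2 accepts in {p0, p3}. In every reachable pair the two components are either both accepting — (A, p3), (C, p0) — or both non-accepting, so no string is accepted by exactly one of the machines: L(M1) \ L(M2) and L(M2) \ L(M1) are both empty.
Hence every string is accepted by M1 iff it is accepted by M2, and the two languages coincide.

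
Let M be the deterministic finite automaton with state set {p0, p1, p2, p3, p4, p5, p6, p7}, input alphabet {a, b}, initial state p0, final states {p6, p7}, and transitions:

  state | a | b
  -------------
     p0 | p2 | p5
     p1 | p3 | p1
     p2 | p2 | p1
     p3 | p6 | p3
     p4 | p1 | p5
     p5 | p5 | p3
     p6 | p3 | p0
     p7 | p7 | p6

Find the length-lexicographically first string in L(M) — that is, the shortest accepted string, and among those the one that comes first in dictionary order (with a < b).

A breadth-first search from p0 reaches an accepting state first via the path p0 → p5 → p3 → p6 on input bba.
No string of length < 3 is accepted (BFS exhausts all shorter strings without reaching an accepting state), and bba is the lexicographically least accepting string of length 3.

bba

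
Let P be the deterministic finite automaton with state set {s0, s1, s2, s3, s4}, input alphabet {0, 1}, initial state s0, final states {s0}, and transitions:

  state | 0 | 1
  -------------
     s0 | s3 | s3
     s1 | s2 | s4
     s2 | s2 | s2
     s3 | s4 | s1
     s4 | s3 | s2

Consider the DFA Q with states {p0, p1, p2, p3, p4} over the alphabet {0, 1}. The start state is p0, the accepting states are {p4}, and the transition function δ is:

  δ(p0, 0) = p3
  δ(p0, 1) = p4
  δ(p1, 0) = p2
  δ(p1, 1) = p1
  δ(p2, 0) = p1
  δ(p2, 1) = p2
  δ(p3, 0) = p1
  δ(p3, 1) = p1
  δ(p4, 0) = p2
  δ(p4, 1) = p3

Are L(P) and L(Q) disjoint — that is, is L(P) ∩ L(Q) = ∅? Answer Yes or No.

Exploring the product automaton P × Q from the start pair (s0, p0), following both machines on each input symbol, reaches 12 state pairs: (s0, p0), (s3, p3), (s3, p4), (s4, p1), (s1, p1), (s4, p2), (s1, p3), (s3, p2), (s2, p1), (s2, p2), (s3, p1), (s1, p2).
P accepts in {s0} and Q accepts in {p4}; no reachable pair has both components accepting, so no string drives both machines to acceptance simultaneously and L(P) ∩ L(Q) = ∅.
So no string is accepted by both, and the intersection is empty.

Yes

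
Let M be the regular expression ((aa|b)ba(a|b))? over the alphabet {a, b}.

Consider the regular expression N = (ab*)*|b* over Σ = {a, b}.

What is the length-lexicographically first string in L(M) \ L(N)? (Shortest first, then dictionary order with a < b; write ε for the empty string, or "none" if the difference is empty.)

The string bbaa is accepted by M but not by N.
No shorter string lies in the difference, and bbaa is the lexicographically first length-4 string in L(M) \ L(N).

bbaa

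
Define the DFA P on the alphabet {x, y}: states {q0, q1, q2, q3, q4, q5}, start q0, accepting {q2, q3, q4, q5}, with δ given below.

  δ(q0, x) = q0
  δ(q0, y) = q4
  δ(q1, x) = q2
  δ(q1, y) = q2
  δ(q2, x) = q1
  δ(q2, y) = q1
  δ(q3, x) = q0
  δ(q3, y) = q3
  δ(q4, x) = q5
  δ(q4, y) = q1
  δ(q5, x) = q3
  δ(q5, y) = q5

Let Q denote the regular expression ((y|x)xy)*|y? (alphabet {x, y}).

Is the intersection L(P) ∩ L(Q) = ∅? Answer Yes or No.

The string y is accepted by both P and Q.
Hence L(P) ∩ L(Q) ≠ ∅.

No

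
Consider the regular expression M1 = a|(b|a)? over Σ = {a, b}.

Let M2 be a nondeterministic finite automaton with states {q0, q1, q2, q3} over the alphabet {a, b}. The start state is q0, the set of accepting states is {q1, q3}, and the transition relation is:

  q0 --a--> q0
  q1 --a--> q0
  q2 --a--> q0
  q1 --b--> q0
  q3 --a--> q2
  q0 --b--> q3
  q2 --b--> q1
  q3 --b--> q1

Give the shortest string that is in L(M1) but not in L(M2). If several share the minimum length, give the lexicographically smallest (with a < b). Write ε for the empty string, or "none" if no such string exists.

The empty string ε is accepted by M1 but not by M2.
Since ε is the unique shortest string, it is the required witness.

ε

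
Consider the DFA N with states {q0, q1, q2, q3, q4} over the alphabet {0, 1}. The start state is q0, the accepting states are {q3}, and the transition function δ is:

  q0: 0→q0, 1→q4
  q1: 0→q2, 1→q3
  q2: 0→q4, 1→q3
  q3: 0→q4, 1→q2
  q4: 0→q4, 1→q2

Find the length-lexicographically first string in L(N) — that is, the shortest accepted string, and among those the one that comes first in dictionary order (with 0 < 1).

111

A breadth-first search from q0 reaches an accepting state first via the path q0 → q4 → q2 → q3 on input 111.
No string of length < 3 is accepted (BFS exhausts all shorter strings without reaching an accepting state), and 111 is the lexicographically least accepting string of length 3.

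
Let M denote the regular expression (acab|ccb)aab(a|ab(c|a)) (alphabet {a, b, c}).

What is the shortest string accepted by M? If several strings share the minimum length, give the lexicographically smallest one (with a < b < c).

ccbaaba

By inspection of the expression, no string of length less than 7 matches, and ccbaaba is the lexicographically first match of length 7.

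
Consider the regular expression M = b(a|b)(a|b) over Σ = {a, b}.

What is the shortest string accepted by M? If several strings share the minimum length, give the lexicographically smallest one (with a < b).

baa

By inspection of the expression, no string of length less than 3 matches, and baa is the lexicographically first match of length 3.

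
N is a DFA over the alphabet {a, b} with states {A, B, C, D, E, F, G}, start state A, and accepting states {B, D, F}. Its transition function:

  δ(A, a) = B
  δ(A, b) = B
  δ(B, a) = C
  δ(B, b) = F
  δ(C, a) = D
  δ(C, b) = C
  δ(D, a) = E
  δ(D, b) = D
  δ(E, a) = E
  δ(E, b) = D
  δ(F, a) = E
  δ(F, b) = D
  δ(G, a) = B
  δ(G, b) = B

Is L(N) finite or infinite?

infinite

State C is reachable from the start and can reach an accepting state, and it lies on the cycle C → C.
Traversing that cycle any number of times yields accepted strings of unbounded length, so the language is infinite.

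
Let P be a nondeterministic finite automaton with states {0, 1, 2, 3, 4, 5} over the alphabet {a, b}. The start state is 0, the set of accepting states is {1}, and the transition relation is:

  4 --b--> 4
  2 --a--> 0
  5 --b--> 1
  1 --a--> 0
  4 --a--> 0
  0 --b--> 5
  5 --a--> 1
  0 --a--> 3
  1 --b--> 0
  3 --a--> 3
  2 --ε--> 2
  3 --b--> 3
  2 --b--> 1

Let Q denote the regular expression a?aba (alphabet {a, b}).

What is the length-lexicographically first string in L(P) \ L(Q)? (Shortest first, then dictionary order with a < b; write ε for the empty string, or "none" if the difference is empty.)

The string ba is accepted by P but not by Q.
No shorter string lies in the difference, and ba is the lexicographically first length-2 string in L(P) \ L(Q).

ba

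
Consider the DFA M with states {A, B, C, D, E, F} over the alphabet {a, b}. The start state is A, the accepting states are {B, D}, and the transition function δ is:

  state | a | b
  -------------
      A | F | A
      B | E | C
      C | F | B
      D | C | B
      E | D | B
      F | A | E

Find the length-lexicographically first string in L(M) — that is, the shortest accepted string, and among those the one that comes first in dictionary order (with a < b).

aba

A breadth-first search from A reaches an accepting state first via the path A → F → E → D on input aba.
No string of length < 3 is accepted (BFS exhausts all shorter strings without reaching an accepting state), and aba is the lexicographically least accepting string of length 3.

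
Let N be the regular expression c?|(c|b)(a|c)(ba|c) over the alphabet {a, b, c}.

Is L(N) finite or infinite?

finite

The expression contains no Kleene star (every subexpression denotes a finite set), so L(N) is finite.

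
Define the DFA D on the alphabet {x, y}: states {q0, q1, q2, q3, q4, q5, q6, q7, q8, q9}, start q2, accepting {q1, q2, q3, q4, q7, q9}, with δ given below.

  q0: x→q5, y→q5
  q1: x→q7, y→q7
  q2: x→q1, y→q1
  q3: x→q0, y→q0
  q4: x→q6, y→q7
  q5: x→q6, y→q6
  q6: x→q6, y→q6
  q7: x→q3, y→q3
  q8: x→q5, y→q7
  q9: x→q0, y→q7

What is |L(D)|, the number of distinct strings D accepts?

15

The useful subgraph on states {q1, q2, q3, q7} is acyclic, so L(D) is finite; the longest accepting path visits 4 useful states, giving maximum string length 3.
Counting accepting paths from q2 by length: 1 of length 0, 2 of length 1, 4 of length 2, 8 of length 3. Total 15.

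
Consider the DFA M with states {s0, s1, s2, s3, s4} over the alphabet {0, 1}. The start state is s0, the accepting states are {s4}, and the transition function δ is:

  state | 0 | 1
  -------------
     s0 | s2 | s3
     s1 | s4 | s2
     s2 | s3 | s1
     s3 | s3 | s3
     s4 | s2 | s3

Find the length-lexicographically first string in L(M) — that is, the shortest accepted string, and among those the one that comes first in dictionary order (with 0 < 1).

A breadth-first search from s0 reaches an accepting state first via the path s0 → s2 → s1 → s4 on input 010.
No string of length < 3 is accepted (BFS exhausts all shorter strings without reaching an accepting state), and 010 is the lexicographically least accepting string of length 3.

010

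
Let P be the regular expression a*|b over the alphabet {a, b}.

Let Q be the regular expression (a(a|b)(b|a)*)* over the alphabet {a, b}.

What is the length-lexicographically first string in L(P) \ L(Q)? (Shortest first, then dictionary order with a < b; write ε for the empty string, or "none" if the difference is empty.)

a

The string a is accepted by P but not by Q.
No shorter string lies in the difference, and a is the lexicographically first length-1 string in L(P) \ L(Q).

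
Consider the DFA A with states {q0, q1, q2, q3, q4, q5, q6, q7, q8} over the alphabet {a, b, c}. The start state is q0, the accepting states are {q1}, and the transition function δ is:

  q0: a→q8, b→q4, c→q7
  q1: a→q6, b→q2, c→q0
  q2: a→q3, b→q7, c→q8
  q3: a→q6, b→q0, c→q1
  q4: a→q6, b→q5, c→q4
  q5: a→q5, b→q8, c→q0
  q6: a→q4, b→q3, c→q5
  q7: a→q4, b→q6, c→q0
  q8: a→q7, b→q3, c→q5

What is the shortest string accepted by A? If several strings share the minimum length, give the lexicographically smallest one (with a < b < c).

abc

A breadth-first search from q0 reaches an accepting state first via the path q0 → q8 → q3 → q1 on input abc.
No string of length < 3 is accepted (BFS exhausts all shorter strings without reaching an accepting state), and abc is the lexicographically least accepting string of length 3.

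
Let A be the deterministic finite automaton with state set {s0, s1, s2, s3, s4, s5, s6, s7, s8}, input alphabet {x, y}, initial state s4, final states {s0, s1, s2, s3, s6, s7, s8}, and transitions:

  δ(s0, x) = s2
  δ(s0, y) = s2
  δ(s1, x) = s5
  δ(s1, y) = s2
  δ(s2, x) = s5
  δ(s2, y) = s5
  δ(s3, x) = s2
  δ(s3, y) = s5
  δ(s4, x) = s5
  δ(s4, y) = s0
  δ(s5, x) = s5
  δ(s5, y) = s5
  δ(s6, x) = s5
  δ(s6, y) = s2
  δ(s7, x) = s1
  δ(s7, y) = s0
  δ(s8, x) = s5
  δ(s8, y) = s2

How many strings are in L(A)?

3

The useful subgraph on states {s0, s2, s4} is acyclic, so L(A) is finite; the longest accepting path visits 3 useful states, giving maximum string length 2.
Counting accepting paths from s4 by length: 1 of length 1, 2 of length 2. Total 3.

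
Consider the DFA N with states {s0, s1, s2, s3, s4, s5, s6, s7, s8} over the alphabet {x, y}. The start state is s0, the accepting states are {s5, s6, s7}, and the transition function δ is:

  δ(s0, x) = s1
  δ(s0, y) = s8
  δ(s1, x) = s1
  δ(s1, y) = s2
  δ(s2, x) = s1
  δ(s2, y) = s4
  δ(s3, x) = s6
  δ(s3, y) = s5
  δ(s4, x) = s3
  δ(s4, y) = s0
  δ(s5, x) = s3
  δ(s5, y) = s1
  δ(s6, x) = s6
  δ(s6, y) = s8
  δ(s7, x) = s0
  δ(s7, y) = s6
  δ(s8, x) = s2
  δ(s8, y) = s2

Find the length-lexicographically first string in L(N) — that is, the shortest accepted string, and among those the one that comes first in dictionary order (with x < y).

A breadth-first search from s0 reaches an accepting state first via the path s0 → s1 → s2 → s4 → s3 → s6 on input xyyxx.
No string of length < 5 is accepted (BFS exhausts all shorter strings without reaching an accepting state), and xyyxx is the lexicographically least accepting string of length 5.

xyyxx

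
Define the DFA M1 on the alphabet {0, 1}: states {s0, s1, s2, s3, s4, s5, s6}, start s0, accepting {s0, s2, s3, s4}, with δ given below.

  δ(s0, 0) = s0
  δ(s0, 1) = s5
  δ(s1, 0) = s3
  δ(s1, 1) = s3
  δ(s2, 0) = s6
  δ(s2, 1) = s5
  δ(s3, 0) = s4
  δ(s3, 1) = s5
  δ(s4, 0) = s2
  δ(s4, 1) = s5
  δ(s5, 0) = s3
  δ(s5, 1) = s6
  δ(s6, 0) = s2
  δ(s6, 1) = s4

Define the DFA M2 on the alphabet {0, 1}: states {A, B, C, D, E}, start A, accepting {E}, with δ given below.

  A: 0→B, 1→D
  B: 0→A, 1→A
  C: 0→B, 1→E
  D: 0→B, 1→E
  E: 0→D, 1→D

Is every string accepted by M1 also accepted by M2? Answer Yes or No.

No

The empty string ε is in L(M1) but not in L(M2).
So L(M1) ⊄ L(M2).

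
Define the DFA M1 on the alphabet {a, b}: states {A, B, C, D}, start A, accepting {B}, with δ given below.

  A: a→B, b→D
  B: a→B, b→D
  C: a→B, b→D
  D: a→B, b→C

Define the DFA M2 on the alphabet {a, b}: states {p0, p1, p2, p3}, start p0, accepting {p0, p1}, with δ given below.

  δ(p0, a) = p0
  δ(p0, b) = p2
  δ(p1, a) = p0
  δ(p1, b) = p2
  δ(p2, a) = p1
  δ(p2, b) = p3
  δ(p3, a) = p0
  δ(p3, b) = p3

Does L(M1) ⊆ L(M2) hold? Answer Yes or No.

Yes

Exploring the product automaton M1 × M2 from the start pair (A, p0), following both machines on each input symbol, reaches 6 state pairs: (A, p0), (B, p0), (D, p2), (B, p1), (C, p3), (D, p3).
M1 accepts in {B} and M2 accepts in {p0, p1}. The reachable pairs whose M1-component is accepting are (B, p0), (B, p1); in each of them the M2-component is accepting too, so the product for L(M1) \ L(M2) (M1-component accepting, M2-component rejecting) has no reachable accepting pair and the difference is empty.
Hence every string in L(M1) is also in L(M2).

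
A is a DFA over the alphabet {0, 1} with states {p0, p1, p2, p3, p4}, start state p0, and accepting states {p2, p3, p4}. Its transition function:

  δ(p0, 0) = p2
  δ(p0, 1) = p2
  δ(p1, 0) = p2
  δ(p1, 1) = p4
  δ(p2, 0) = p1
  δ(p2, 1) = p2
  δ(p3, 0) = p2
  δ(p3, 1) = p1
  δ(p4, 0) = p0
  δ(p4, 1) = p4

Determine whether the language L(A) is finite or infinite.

State p2 is reachable from the start and can reach an accepting state, and it lies on the cycle p2 → p1 → p2.
Traversing that cycle any number of times yields accepted strings of unbounded length, so the language is infinite.

infinite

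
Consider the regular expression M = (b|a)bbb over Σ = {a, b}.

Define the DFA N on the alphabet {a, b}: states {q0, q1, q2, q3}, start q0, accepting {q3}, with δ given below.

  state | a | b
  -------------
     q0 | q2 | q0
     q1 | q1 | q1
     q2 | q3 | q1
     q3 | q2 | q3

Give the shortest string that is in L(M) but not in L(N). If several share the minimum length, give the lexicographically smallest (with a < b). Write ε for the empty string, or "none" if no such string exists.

abbb

The string abbb is accepted by M but not by N.
No shorter string lies in the difference, and abbb is the lexicographically first length-4 string in L(M) \ L(N).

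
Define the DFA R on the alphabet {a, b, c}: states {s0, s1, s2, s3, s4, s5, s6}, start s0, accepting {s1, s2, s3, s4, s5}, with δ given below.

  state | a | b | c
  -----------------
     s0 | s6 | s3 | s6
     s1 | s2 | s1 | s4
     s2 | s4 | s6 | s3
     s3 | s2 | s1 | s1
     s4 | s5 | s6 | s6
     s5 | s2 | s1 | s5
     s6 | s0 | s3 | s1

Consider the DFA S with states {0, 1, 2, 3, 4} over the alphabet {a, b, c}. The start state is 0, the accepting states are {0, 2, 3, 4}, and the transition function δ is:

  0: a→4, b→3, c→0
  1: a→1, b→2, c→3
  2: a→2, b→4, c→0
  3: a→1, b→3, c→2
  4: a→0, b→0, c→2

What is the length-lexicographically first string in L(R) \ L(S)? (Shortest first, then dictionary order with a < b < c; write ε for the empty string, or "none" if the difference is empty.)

The string ba is accepted by R but not by S.
No shorter string lies in the difference, and ba is the lexicographically first length-2 string in L(R) \ L(S).

ba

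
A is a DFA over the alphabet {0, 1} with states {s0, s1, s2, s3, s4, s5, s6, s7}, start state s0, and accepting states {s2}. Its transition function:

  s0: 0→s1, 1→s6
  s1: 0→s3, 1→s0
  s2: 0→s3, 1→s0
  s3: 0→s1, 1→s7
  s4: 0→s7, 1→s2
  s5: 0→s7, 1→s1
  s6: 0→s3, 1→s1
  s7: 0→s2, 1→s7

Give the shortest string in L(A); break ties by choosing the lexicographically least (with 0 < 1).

A breadth-first search from s0 reaches an accepting state first via the path s0 → s1 → s3 → s7 → s2 on input 0010.
No string of length < 4 is accepted (BFS exhausts all shorter strings without reaching an accepting state), and 0010 is the lexicographically least accepting string of length 4.

0010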